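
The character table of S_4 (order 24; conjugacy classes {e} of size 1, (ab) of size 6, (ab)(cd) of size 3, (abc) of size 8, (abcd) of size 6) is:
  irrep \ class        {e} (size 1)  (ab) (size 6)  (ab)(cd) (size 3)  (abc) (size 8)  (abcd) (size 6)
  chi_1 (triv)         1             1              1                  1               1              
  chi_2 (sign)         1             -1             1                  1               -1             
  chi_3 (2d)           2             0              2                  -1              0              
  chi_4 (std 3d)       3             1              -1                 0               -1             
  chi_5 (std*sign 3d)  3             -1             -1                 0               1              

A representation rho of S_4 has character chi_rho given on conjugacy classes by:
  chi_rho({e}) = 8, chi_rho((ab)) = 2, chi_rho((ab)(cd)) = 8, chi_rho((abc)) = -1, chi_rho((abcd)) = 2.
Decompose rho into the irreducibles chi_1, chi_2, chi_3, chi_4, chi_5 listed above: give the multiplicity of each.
Multiplicities: chi_1: 2, chi_2: 0, chi_3: 3, chi_4: 0, chi_5: 0.

Proof sketch: Use <chi_rho, chi> = (1/|G|) sum_C |C| * chi_rho(C) * conj(chi(C)) with |G| = 24 for each irreducible chi in the table:
  <chi_rho, chi_1> = (1/24)[1*(8)*conj(1) + 6*(2)*conj(1) + 3*(8)*conj(1) + 8*(-1)*conj(1) + 6*(2)*conj(1)]
      = (1/24)[(8) + (12) + (24) + (-8) + (12)] = 48/24 = 2
  <chi_rho, chi_2> = (1/24)[1*(8)*conj(1) + 6*(2)*conj(-1) + 3*(8)*conj(1) + 8*(-1)*conj(1) + 6*(2)*conj(-1)]
      = (1/24)[(8) + (-12) + (24) + (-8) + (-12)] = 0/24 = 0
  <chi_rho, chi_3> = (1/24)[1*(8)*conj(2) + 6*(2)*conj(0) + 3*(8)*conj(2) + 8*(-1)*conj(-1) + 6*(2)*conj(0)]
      = (1/24)[(16) + (0) + (48) + (8) + (0)] = 72/24 = 3
  <chi_rho, chi_4> = (1/24)[1*(8)*conj(3) + 6*(2)*conj(1) + 3*(8)*conj(-1) + 8*(-1)*conj(0) + 6*(2)*conj(-1)]
      = (1/24)[(24) + (12) + (-24) + (0) + (-12)] = 0/24 = 0
  <chi_rho, chi_5> = (1/24)[1*(8)*conj(3) + 6*(2)*conj(-1) + 3*(8)*conj(-1) + 8*(-1)*conj(0) + 6*(2)*conj(1)]
      = (1/24)[(24) + (-12) + (-24) + (0) + (12)] = 0/24 = 0
Dimension check: dim(rho) = sum (mult * dim) = 2*1 + 0*1 + 3*2 + 0*3 + 0*3 = 8 = chi_rho(e) = 8.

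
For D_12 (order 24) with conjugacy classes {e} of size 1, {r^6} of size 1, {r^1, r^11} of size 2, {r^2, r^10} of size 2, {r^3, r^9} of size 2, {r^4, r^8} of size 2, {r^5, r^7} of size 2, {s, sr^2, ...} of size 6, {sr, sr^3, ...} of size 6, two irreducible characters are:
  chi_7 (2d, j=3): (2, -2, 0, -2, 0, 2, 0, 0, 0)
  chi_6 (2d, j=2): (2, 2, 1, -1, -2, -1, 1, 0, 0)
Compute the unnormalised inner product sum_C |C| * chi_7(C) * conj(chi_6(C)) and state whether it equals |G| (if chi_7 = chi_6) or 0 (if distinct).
Sum = 0; so <chi_7, chi_6> = 0 (distinct irreducibles are orthogonal).

Details: Compute term by term over conjugacy classes (|C| * chi_7(C) * conj(chi_6(C))):
  1*(2)*conj(2) + 1*(-2)*conj(2) + 2*(0)*conj(1) + 2*(-2)*conj(-1) + 2*(0)*conj(-2) + 2*(2)*conj(-1) + 2*(0)*conj(1) + 6*(0)*conj(0) + 6*(0)*conj(0)
  = (4) + (-4) + (0) + (4) + (0) + (-4) + (0) + (0) + (0)
  = 0.
Dividing by |G| = 24 gives 0/24 = 0, matching the row-orthogonality relation <chi_7, chi_6> = [chi_7 = chi_6].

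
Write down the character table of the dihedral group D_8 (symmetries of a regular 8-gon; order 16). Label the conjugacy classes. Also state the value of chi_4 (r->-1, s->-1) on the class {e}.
Conjugacy classes: {e} of size 1, {r^4} of size 1, {r^1, r^7} of size 2, {r^2, r^6} of size 2, {r^3, r^5} of size 2, {s, sr^2, ...} of size 4, {sr, sr^3, ...} of size 4.
Character table:
  irrep \ class              {e} (size 1)  {r^4} (size 1)  {r^1, r^7} (size 2)  {r^2, r^6} (size 2)  {r^3, r^5} (size 2)  {s, sr^2, ...} (size 4)  {sr, sr^3, ...} (size 4)
  chi_1 (triv)               1             1               1                    1                    1                    1                        1                       
  chi_2 (sign: r->1, s->-1)  1             1               1                    1                    1                    -1                       -1                      
  chi_3 (r->-1, s->1)        1             1               -1                   1                    -1                   1                        -1                      
  chi_4 (r->-1, s->-1)       1             1               -1                   1                    -1                   -1                       1                       
  chi_5 (2d, j=1)            2             -2              sqrt(2)              0                    -sqrt(2)             0                        0                       
  chi_6 (2d, j=2)            2             2               0                    -2                   0                    0                        0                       
  chi_7 (2d, j=3)            2             -2              -sqrt(2)             0                    sqrt(2)              0                        0                       

Spot check: chi_4 (r->-1, s->-1) on {e} = 1.

Derivation: D_8 has order 2*8 = 16 with 7 conjugacy classes, hence 7 irreducibles. Sum of squared dims 1 + 1 + 1 + 1 + 4 + 4 + 4 = 16 = |G|. Linear characters come from the abelianisation; the 2-dimensional irreps have character r^k -> 2*cos(2*pi*j*k/8), reflections -> 0.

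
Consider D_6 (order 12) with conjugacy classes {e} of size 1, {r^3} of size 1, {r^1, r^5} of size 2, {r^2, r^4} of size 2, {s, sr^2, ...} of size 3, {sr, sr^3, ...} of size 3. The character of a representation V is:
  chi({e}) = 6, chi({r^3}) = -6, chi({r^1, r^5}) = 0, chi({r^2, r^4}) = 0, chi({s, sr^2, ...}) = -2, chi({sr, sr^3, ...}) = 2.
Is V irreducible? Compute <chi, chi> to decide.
Not irreducible (reducible): <chi, chi> = 8 > 1.

Derivation: <chi, chi> = (1/|G|) sum_C |C| * |chi(C)|^2 = (1/12)[1*|6|^2 + 1*|-6|^2 + 2*|0|^2 + 2*|0|^2 + 3*|-2|^2 + 3*|2|^2]
  = (1/12)[(36) + (36) + (0) + (0) + (12) + (12)] = 96/12 = 8.
A character is irreducible iff <chi, chi> = 1, so this representation is reducible.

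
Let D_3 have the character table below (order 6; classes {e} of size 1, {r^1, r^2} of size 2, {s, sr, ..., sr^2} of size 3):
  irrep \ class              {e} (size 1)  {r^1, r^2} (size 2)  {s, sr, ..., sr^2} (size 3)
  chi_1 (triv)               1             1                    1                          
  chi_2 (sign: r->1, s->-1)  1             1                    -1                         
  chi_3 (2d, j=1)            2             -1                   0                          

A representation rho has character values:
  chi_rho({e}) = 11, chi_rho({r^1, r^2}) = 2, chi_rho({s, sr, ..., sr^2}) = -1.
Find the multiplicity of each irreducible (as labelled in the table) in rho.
Multiplicities: chi_1: 2, chi_2: 3, chi_3: 3.

Derivation: Use <chi_rho, chi> = (1/|G|) sum_C |C| * chi_rho(C) * conj(chi(C)) with |G| = 6 for each irreducible chi in the table:
  <chi_rho, chi_1> = (1/6)[1*(11)*conj(1) + 2*(2)*conj(1) + 3*(-1)*conj(1)]
      = (1/6)[(11) + (4) + (-3)] = 12/6 = 2
  <chi_rho, chi_2> = (1/6)[1*(11)*conj(1) + 2*(2)*conj(1) + 3*(-1)*conj(-1)]
      = (1/6)[(11) + (4) + (3)] = 18/6 = 3
  <chi_rho, chi_3> = (1/6)[1*(11)*conj(2) + 2*(2)*conj(-1) + 3*(-1)*conj(0)]
      = (1/6)[(22) + (-4) + (0)] = 18/6 = 3
Dimension check: dim(rho) = sum (mult * dim) = 2*1 + 3*1 + 3*2 = 11 = chi_rho(e) = 11.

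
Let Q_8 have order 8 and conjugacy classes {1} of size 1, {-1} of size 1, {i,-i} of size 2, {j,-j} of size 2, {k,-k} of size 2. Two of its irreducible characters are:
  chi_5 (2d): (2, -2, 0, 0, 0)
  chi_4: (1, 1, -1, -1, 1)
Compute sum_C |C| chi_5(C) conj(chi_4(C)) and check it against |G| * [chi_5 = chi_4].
Sum = 0; so <chi_5, chi_4> = 0 (distinct irreducibles are orthogonal).

Explanation: Compute term by term over conjugacy classes (|C| * chi_5(C) * conj(chi_4(C))):
  1*(2)*conj(1) + 1*(-2)*conj(1) + 2*(0)*conj(-1) + 2*(0)*conj(-1) + 2*(0)*conj(1)
  = (2) + (-2) + (0) + (0) + (0)
  = 0.
Dividing by |G| = 8 gives 0/8 = 0, matching the row-orthogonality relation <chi_5, chi_4> = [chi_5 = chi_4].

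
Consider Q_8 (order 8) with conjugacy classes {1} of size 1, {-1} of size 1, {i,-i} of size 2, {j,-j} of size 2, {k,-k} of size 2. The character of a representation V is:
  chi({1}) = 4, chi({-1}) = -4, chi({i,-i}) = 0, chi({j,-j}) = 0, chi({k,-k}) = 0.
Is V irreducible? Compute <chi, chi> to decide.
Not irreducible (reducible): <chi, chi> = 4 > 1.

Explanation: <chi, chi> = (1/|G|) sum_C |C| * |chi(C)|^2 = (1/8)[1*|4|^2 + 1*|-4|^2 + 2*|0|^2 + 2*|0|^2 + 2*|0|^2]
  = (1/8)[(16) + (16) + (0) + (0) + (0)] = 32/8 = 4.
A character is irreducible iff <chi, chi> = 1, so this representation is reducible.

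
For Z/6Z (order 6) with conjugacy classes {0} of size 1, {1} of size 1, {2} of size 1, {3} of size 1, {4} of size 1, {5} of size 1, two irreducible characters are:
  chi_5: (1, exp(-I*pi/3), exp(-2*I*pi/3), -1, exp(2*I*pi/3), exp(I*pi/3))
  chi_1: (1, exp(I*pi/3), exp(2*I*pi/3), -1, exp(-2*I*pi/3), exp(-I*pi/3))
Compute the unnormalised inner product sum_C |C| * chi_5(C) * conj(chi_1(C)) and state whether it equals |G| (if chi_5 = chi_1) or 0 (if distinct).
Sum = 0; so <chi_5, chi_1> = 0 (distinct irreducibles are orthogonal).

Solution. Compute term by term over conjugacy classes (|C| * chi_5(C) * conj(chi_1(C))):
  1*(1)*conj(1) + 1*(exp(-I*pi/3))*conj(exp(I*pi/3)) + 1*(exp(-2*I*pi/3))*conj(exp(2*I*pi/3)) + 1*(-1)*conj(-1) + 1*(exp(2*I*pi/3))*conj(exp(-2*I*pi/3)) + 1*(exp(I*pi/3))*conj(exp(-I*pi/3))
  = (1) + (exp(-2*I*pi/3)) + (exp(2*I*pi/3)) + (1) + (exp(-2*I*pi/3)) + (exp(2*I*pi/3))
  = 0.
(Exp terms are combined using exp(i*s)*conj(exp(i*t)) = exp(i*(s-t)), and sums of them are collapsed using the identity that for every m > 1 the m distinct m-th roots of unity sum to 0, e.g. 1 + exp(2*I*pi/3) + exp(-2*I*pi/3) = 0.)
Dividing by |G| = 6 gives 0/6 = 0, matching the row-orthogonality relation <chi_5, chi_1> = [chi_5 = chi_1].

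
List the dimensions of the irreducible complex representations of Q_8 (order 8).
Dimensions: 1, 1, 1, 1, 2

Derivation: There are 5 irreducibles (= number of conjugacy classes). Their dimensions d_i satisfy sum d_i^2 = |G| = 8: 1 + 1 + 1 + 1 + 4 = 8.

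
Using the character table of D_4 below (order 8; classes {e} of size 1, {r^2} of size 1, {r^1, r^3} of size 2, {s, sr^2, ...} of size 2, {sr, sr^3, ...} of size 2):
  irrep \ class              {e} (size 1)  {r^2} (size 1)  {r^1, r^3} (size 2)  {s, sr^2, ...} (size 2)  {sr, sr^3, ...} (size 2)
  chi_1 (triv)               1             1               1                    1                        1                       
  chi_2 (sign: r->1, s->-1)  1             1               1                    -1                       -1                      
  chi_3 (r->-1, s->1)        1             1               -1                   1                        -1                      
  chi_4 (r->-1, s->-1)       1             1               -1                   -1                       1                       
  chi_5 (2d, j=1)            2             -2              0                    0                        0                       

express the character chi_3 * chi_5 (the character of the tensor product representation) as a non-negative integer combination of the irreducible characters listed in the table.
chi_3 tensor chi_5 = chi_5 (all other irreducibles have multiplicity 0).

Why: The character of a tensor product is the pointwise product (chi_3 * chi_5)(C) = chi_3(C) * chi_5(C):
  {e}: (1)*(2), {r^2}: (1)*(-2), {r^1, r^3}: (-1)*(0), {s, sr^2, ...}: (1)*(0), {sr, sr^3, ...}: (-1)*(0)
so (chi_3 * chi_5) takes values
  {e} -> 2, {r^2} -> -2, {r^1, r^3} -> 0, {s, sr^2, ...} -> 0, {sr, sr^3, ...} -> 0.
Now take the inner product of this character with each irreducible chi from the table, <chi_3*chi_5, chi> = (1/8) sum_C |C| (chi_3*chi_5)(C) conj(chi(C)):
  <chi_3*chi_5, chi_1> = (1/8)[1*(2)*conj(1) + 1*(-2)*conj(1) + 2*(0)*conj(1) + 2*(0)*conj(1) + 2*(0)*conj(1)]
      = (1/8)[(2) + (-2) + (0) + (0) + (0)] = 0/8 = 0
  <chi_3*chi_5, chi_2> = (1/8)[1*(2)*conj(1) + 1*(-2)*conj(1) + 2*(0)*conj(1) + 2*(0)*conj(-1) + 2*(0)*conj(-1)]
      = (1/8)[(2) + (-2) + (0) + (0) + (0)] = 0/8 = 0
  <chi_3*chi_5, chi_3> = (1/8)[1*(2)*conj(1) + 1*(-2)*conj(1) + 2*(0)*conj(-1) + 2*(0)*conj(1) + 2*(0)*conj(-1)]
      = (1/8)[(2) + (-2) + (0) + (0) + (0)] = 0/8 = 0
  <chi_3*chi_5, chi_4> = (1/8)[1*(2)*conj(1) + 1*(-2)*conj(1) + 2*(0)*conj(-1) + 2*(0)*conj(-1) + 2*(0)*conj(1)]
      = (1/8)[(2) + (-2) + (0) + (0) + (0)] = 0/8 = 0
  <chi_3*chi_5, chi_5> = (1/8)[1*(2)*conj(2) + 1*(-2)*conj(-2) + 2*(0)*conj(0) + 2*(0)*conj(0) + 2*(0)*conj(0)]
      = (1/8)[(4) + (4) + (0) + (0) + (0)] = 8/8 = 1
Hence the multiplicities are chi_5: 1. Dimension check: dim(chi_3)*dim(chi_5) = 1*2 = 2 and sum (mult * dim) = 1*2 = 2.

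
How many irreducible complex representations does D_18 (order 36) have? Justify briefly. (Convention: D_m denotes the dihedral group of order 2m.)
12

Proof sketch: The number of irreducible complex representations of a finite group equals its number of conjugacy classes. D_18 has 12 conjugacy classes (n/2 + 3 for n even), so D_18 (order 36) has exactly 12 irreducible complex representations.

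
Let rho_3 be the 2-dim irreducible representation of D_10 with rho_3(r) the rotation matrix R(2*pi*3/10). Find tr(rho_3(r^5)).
chi_{rho_3}(r^5) = 2*cos(2*pi*3*5/10) = -2

Why: rho_3(r^5) is rotation by angle 2*pi*3*5/10, whose trace is 2*cos(2*pi*3*5/10) = -2.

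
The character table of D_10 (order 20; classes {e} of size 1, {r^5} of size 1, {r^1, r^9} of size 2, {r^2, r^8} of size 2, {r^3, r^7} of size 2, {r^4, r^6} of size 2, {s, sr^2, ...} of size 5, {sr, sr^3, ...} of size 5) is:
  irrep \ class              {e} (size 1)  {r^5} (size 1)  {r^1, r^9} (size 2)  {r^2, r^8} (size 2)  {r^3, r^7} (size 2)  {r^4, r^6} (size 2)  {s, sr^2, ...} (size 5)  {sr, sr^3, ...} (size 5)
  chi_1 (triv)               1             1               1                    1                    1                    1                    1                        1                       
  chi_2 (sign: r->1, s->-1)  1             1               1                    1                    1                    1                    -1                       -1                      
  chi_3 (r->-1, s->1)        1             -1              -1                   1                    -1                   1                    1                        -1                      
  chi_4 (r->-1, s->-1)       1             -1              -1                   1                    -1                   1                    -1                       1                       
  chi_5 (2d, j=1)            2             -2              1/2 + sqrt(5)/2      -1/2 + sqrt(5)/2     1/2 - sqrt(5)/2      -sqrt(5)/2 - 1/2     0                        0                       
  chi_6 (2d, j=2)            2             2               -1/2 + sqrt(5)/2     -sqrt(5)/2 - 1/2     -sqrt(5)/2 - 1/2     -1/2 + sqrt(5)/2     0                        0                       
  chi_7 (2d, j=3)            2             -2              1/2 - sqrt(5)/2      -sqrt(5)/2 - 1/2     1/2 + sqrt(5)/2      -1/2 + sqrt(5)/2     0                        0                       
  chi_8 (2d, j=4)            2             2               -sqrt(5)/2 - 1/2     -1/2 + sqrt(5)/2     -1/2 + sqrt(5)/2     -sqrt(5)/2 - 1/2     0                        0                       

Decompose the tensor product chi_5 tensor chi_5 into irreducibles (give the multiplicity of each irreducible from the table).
chi_5 tensor chi_5 = chi_1 + chi_2 + chi_6 (all other irreducibles have multiplicity 0).

Argument: The character of a tensor product is the pointwise product (chi_5 * chi_5)(C) = chi_5(C) * chi_5(C):
  {e}: (2)*(2), {r^5}: (-2)*(-2), {r^1, r^9}: (1/2 + sqrt(5)/2)*(1/2 + sqrt(5)/2), {r^2, r^8}: (-1/2 + sqrt(5)/2)*(-1/2 + sqrt(5)/2), {r^3, r^7}: (1/2 - sqrt(5)/2)*(1/2 - sqrt(5)/2), {r^4, r^6}: (-sqrt(5)/2 - 1/2)*(-sqrt(5)/2 - 1/2), {s, sr^2, ...}: (0)*(0), {sr, sr^3, ...}: (0)*(0)
so (chi_5 * chi_5) takes values
  {e} -> 4, {r^5} -> 4, {r^1, r^9} -> sqrt(5)/2 + 3/2, {r^2, r^8} -> 3/2 - sqrt(5)/2, {r^3, r^7} -> 3/2 - sqrt(5)/2, {r^4, r^6} -> sqrt(5)/2 + 3/2, {s, sr^2, ...} -> 0, {sr, sr^3, ...} -> 0.
Now take the inner product of this character with each irreducible chi from the table, <chi_5*chi_5, chi> = (1/20) sum_C |C| (chi_5*chi_5)(C) conj(chi(C)):
  <chi_5*chi_5, chi_1> = (1/20)[1*(4)*conj(1) + 1*(4)*conj(1) + 2*(sqrt(5)/2 + 3/2)*conj(1) + 2*(3/2 - sqrt(5)/2)*conj(1) + 2*(3/2 - sqrt(5)/2)*conj(1) + 2*(sqrt(5)/2 + 3/2)*conj(1) + 5*(0)*conj(1) + 5*(0)*conj(1)]
      = (1/20)[(4) + (4) + (sqrt(5) + 3) + (3 - sqrt(5)) + (3 - sqrt(5)) + (sqrt(5) + 3) + (0) + (0)] = 20/20 = 1
  <chi_5*chi_5, chi_2> = (1/20)[1*(4)*conj(1) + 1*(4)*conj(1) + 2*(sqrt(5)/2 + 3/2)*conj(1) + 2*(3/2 - sqrt(5)/2)*conj(1) + 2*(3/2 - sqrt(5)/2)*conj(1) + 2*(sqrt(5)/2 + 3/2)*conj(1) + 5*(0)*conj(-1) + 5*(0)*conj(-1)]
      = (1/20)[(4) + (4) + (sqrt(5) + 3) + (3 - sqrt(5)) + (3 - sqrt(5)) + (sqrt(5) + 3) + (0) + (0)] = 20/20 = 1
  <chi_5*chi_5, chi_3> = (1/20)[1*(4)*conj(1) + 1*(4)*conj(-1) + 2*(sqrt(5)/2 + 3/2)*conj(-1) + 2*(3/2 - sqrt(5)/2)*conj(1) + 2*(3/2 - sqrt(5)/2)*conj(-1) + 2*(sqrt(5)/2 + 3/2)*conj(1) + 5*(0)*conj(1) + 5*(0)*conj(-1)]
      = (1/20)[(4) + (-4) + (-3 - sqrt(5)) + (3 - sqrt(5)) + (-3 + sqrt(5)) + (sqrt(5) + 3) + (0) + (0)] = 0/20 = 0
  <chi_5*chi_5, chi_4> = (1/20)[1*(4)*conj(1) + 1*(4)*conj(-1) + 2*(sqrt(5)/2 + 3/2)*conj(-1) + 2*(3/2 - sqrt(5)/2)*conj(1) + 2*(3/2 - sqrt(5)/2)*conj(-1) + 2*(sqrt(5)/2 + 3/2)*conj(1) + 5*(0)*conj(-1) + 5*(0)*conj(1)]
      = (1/20)[(4) + (-4) + (-3 - sqrt(5)) + (3 - sqrt(5)) + (-3 + sqrt(5)) + (sqrt(5) + 3) + (0) + (0)] = 0/20 = 0
  <chi_5*chi_5, chi_5> = (1/20)[1*(4)*conj(2) + 1*(4)*conj(-2) + 2*(sqrt(5)/2 + 3/2)*conj(1/2 + sqrt(5)/2) + 2*(3/2 - sqrt(5)/2)*conj(-1/2 + sqrt(5)/2) + 2*(3/2 - sqrt(5)/2)*conj(1/2 - sqrt(5)/2) + 2*(sqrt(5)/2 + 3/2)*conj(-sqrt(5)/2 - 1/2) + 5*(0)*conj(0) + 5*(0)*conj(0)]
      = (1/20)[(8) + (-8) + (4 + 2*sqrt(5)) + (-4 + 2*sqrt(5)) + (4 - 2*sqrt(5)) + (-2*sqrt(5) - 4) + (0) + (0)] = 0/20 = 0
  <chi_5*chi_5, chi_6> = (1/20)[1*(4)*conj(2) + 1*(4)*conj(2) + 2*(sqrt(5)/2 + 3/2)*conj(-1/2 + sqrt(5)/2) + 2*(3/2 - sqrt(5)/2)*conj(-sqrt(5)/2 - 1/2) + 2*(3/2 - sqrt(5)/2)*conj(-sqrt(5)/2 - 1/2) + 2*(sqrt(5)/2 + 3/2)*conj(-1/2 + sqrt(5)/2) + 5*(0)*conj(0) + 5*(0)*conj(0)]
      = (1/20)[(8) + (8) + (1 + sqrt(5)) + (1 - sqrt(5)) + (1 - sqrt(5)) + (1 + sqrt(5)) + (0) + (0)] = 20/20 = 1
  <chi_5*chi_5, chi_7> = (1/20)[1*(4)*conj(2) + 1*(4)*conj(-2) + 2*(sqrt(5)/2 + 3/2)*conj(1/2 - sqrt(5)/2) + 2*(3/2 - sqrt(5)/2)*conj(-sqrt(5)/2 - 1/2) + 2*(3/2 - sqrt(5)/2)*conj(1/2 + sqrt(5)/2) + 2*(sqrt(5)/2 + 3/2)*conj(-1/2 + sqrt(5)/2) + 5*(0)*conj(0) + 5*(0)*conj(0)]
      = (1/20)[(8) + (-8) + (-sqrt(5) - 1) + (1 - sqrt(5)) + (-1 + sqrt(5)) + (1 + sqrt(5)) + (0) + (0)] = 0/20 = 0
  <chi_5*chi_5, chi_8> = (1/20)[1*(4)*conj(2) + 1*(4)*conj(2) + 2*(sqrt(5)/2 + 3/2)*conj(-sqrt(5)/2 - 1/2) + 2*(3/2 - sqrt(5)/2)*conj(-1/2 + sqrt(5)/2) + 2*(3/2 - sqrt(5)/2)*conj(-1/2 + sqrt(5)/2) + 2*(sqrt(5)/2 + 3/2)*conj(-sqrt(5)/2 - 1/2) + 5*(0)*conj(0) + 5*(0)*conj(0)]
      = (1/20)[(8) + (8) + (-2*sqrt(5) - 4) + (-4 + 2*sqrt(5)) + (-4 + 2*sqrt(5)) + (-2*sqrt(5) - 4) + (0) + (0)] = 0/20 = 0
Hence the multiplicities are chi_1: 1, chi_2: 1, chi_6: 1. Dimension check: dim(chi_5)*dim(chi_5) = 2*2 = 4 and sum (mult * dim) = 1*1 + 1*1 + 1*2 = 4.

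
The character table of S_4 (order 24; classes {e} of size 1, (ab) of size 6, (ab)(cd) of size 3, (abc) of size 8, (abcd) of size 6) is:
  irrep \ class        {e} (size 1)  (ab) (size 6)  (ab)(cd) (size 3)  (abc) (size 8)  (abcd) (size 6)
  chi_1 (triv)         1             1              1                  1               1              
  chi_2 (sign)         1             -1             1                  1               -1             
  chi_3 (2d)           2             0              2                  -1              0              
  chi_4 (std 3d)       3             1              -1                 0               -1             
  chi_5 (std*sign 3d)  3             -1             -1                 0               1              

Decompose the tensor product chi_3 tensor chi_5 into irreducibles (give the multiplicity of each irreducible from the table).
chi_3 tensor chi_5 = chi_4 + chi_5 (all other irreducibles have multiplicity 0).

Explanation: The character of a tensor product is the pointwise product (chi_3 * chi_5)(C) = chi_3(C) * chi_5(C):
  {e}: (2)*(3), (ab): (0)*(-1), (ab)(cd): (2)*(-1), (abc): (-1)*(0), (abcd): (0)*(1)
so (chi_3 * chi_5) takes values
  {e} -> 6, (ab) -> 0, (ab)(cd) -> -2, (abc) -> 0, (abcd) -> 0.
Now take the inner product of this character with each irreducible chi from the table, <chi_3*chi_5, chi> = (1/24) sum_C |C| (chi_3*chi_5)(C) conj(chi(C)):
  <chi_3*chi_5, chi_1> = (1/24)[1*(6)*conj(1) + 6*(0)*conj(1) + 3*(-2)*conj(1) + 8*(0)*conj(1) + 6*(0)*conj(1)]
      = (1/24)[(6) + (0) + (-6) + (0) + (0)] = 0/24 = 0
  <chi_3*chi_5, chi_2> = (1/24)[1*(6)*conj(1) + 6*(0)*conj(-1) + 3*(-2)*conj(1) + 8*(0)*conj(1) + 6*(0)*conj(-1)]
      = (1/24)[(6) + (0) + (-6) + (0) + (0)] = 0/24 = 0
  <chi_3*chi_5, chi_3> = (1/24)[1*(6)*conj(2) + 6*(0)*conj(0) + 3*(-2)*conj(2) + 8*(0)*conj(-1) + 6*(0)*conj(0)]
      = (1/24)[(12) + (0) + (-12) + (0) + (0)] = 0/24 = 0
  <chi_3*chi_5, chi_4> = (1/24)[1*(6)*conj(3) + 6*(0)*conj(1) + 3*(-2)*conj(-1) + 8*(0)*conj(0) + 6*(0)*conj(-1)]
      = (1/24)[(18) + (0) + (6) + (0) + (0)] = 24/24 = 1
  <chi_3*chi_5, chi_5> = (1/24)[1*(6)*conj(3) + 6*(0)*conj(-1) + 3*(-2)*conj(-1) + 8*(0)*conj(0) + 6*(0)*conj(1)]
      = (1/24)[(18) + (0) + (6) + (0) + (0)] = 24/24 = 1
Hence the multiplicities are chi_4: 1, chi_5: 1. Dimension check: dim(chi_3)*dim(chi_5) = 2*3 = 6 and sum (mult * dim) = 1*3 + 1*3 = 6.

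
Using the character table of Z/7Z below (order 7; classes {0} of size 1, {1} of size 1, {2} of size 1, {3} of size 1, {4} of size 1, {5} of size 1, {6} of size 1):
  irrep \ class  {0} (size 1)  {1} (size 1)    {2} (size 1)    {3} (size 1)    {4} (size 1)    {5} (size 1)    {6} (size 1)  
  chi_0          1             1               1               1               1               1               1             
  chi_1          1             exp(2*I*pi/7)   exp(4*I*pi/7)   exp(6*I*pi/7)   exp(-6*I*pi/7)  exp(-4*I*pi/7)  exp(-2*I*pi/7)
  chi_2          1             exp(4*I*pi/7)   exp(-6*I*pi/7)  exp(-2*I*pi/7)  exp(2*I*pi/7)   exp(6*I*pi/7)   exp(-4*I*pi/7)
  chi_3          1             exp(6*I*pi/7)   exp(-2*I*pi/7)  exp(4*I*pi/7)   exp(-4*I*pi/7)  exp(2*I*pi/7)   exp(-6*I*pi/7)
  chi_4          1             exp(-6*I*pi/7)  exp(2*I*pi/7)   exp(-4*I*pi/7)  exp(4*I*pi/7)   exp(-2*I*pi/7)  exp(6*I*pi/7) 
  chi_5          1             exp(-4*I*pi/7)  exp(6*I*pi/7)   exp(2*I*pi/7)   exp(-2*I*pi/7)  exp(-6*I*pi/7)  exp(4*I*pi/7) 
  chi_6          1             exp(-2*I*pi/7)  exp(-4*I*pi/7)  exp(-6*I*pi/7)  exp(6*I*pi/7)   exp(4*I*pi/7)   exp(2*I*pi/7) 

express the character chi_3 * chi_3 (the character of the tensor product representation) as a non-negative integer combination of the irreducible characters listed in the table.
chi_3 tensor chi_3 = chi_6 (all other irreducibles have multiplicity 0).

Explanation: The character of a tensor product is the pointwise product (chi_3 * chi_3)(C) = chi_3(C) * chi_3(C):
  {0}: (1)*(1), {1}: (exp(6*I*pi/7))*(exp(6*I*pi/7)), {2}: (exp(-2*I*pi/7))*(exp(-2*I*pi/7)), {3}: (exp(4*I*pi/7))*(exp(4*I*pi/7)), {4}: (exp(-4*I*pi/7))*(exp(-4*I*pi/7)), {5}: (exp(2*I*pi/7))*(exp(2*I*pi/7)), {6}: (exp(-6*I*pi/7))*(exp(-6*I*pi/7))
so (chi_3 * chi_3) takes values
  {0} -> 1, {1} -> exp(-2*I*pi/7), {2} -> exp(-4*I*pi/7), {3} -> exp(-6*I*pi/7), {4} -> exp(6*I*pi/7), {5} -> exp(4*I*pi/7), {6} -> exp(2*I*pi/7).
Now take the inner product of this character with each irreducible chi from the table, <chi_3*chi_3, chi> = (1/7) sum_C |C| (chi_3*chi_3)(C) conj(chi(C)):
  <chi_3*chi_3, chi_0> = (1/7)[1*(1)*conj(1) + 1*(exp(-2*I*pi/7))*conj(1) + 1*(exp(-4*I*pi/7))*conj(1) + 1*(exp(-6*I*pi/7))*conj(1) + 1*(exp(6*I*pi/7))*conj(1) + 1*(exp(4*I*pi/7))*conj(1) + 1*(exp(2*I*pi/7))*conj(1)]
      = (1/7)[(1) + (exp(-2*I*pi/7)) + (exp(-4*I*pi/7)) + (exp(-6*I*pi/7)) + (exp(6*I*pi/7)) + (exp(4*I*pi/7)) + (exp(2*I*pi/7))] = 0/7 = 0
  <chi_3*chi_3, chi_1> = (1/7)[1*(1)*conj(1) + 1*(exp(-2*I*pi/7))*conj(exp(2*I*pi/7)) + 1*(exp(-4*I*pi/7))*conj(exp(4*I*pi/7)) + 1*(exp(-6*I*pi/7))*conj(exp(6*I*pi/7)) + 1*(exp(6*I*pi/7))*conj(exp(-6*I*pi/7)) + 1*(exp(4*I*pi/7))*conj(exp(-4*I*pi/7)) + 1*(exp(2*I*pi/7))*conj(exp(-2*I*pi/7))]
      = (1/7)[(1) + (exp(-4*I*pi/7)) + (exp(6*I*pi/7)) + (exp(2*I*pi/7)) + (exp(-2*I*pi/7)) + (exp(-6*I*pi/7)) + (exp(4*I*pi/7))] = 0/7 = 0
  <chi_3*chi_3, chi_2> = (1/7)[1*(1)*conj(1) + 1*(exp(-2*I*pi/7))*conj(exp(4*I*pi/7)) + 1*(exp(-4*I*pi/7))*conj(exp(-6*I*pi/7)) + 1*(exp(-6*I*pi/7))*conj(exp(-2*I*pi/7)) + 1*(exp(6*I*pi/7))*conj(exp(2*I*pi/7)) + 1*(exp(4*I*pi/7))*conj(exp(6*I*pi/7)) + 1*(exp(2*I*pi/7))*conj(exp(-4*I*pi/7))]
      = (1/7)[(1) + (exp(-6*I*pi/7)) + (exp(2*I*pi/7)) + (exp(-4*I*pi/7)) + (exp(4*I*pi/7)) + (exp(-2*I*pi/7)) + (exp(6*I*pi/7))] = 0/7 = 0
  <chi_3*chi_3, chi_3> = (1/7)[1*(1)*conj(1) + 1*(exp(-2*I*pi/7))*conj(exp(6*I*pi/7)) + 1*(exp(-4*I*pi/7))*conj(exp(-2*I*pi/7)) + 1*(exp(-6*I*pi/7))*conj(exp(4*I*pi/7)) + 1*(exp(6*I*pi/7))*conj(exp(-4*I*pi/7)) + 1*(exp(4*I*pi/7))*conj(exp(2*I*pi/7)) + 1*(exp(2*I*pi/7))*conj(exp(-6*I*pi/7))]
      = (1/7)[(1) + (exp(6*I*pi/7)) + (exp(-2*I*pi/7)) + (exp(4*I*pi/7)) + (exp(-4*I*pi/7)) + (exp(2*I*pi/7)) + (exp(-6*I*pi/7))] = 0/7 = 0
  <chi_3*chi_3, chi_4> = (1/7)[1*(1)*conj(1) + 1*(exp(-2*I*pi/7))*conj(exp(-6*I*pi/7)) + 1*(exp(-4*I*pi/7))*conj(exp(2*I*pi/7)) + 1*(exp(-6*I*pi/7))*conj(exp(-4*I*pi/7)) + 1*(exp(6*I*pi/7))*conj(exp(4*I*pi/7)) + 1*(exp(4*I*pi/7))*conj(exp(-2*I*pi/7)) + 1*(exp(2*I*pi/7))*conj(exp(6*I*pi/7))]
      = (1/7)[(1) + (exp(4*I*pi/7)) + (exp(-6*I*pi/7)) + (exp(-2*I*pi/7)) + (exp(2*I*pi/7)) + (exp(6*I*pi/7)) + (exp(-4*I*pi/7))] = 0/7 = 0
  <chi_3*chi_3, chi_5> = (1/7)[1*(1)*conj(1) + 1*(exp(-2*I*pi/7))*conj(exp(-4*I*pi/7)) + 1*(exp(-4*I*pi/7))*conj(exp(6*I*pi/7)) + 1*(exp(-6*I*pi/7))*conj(exp(2*I*pi/7)) + 1*(exp(6*I*pi/7))*conj(exp(-2*I*pi/7)) + 1*(exp(4*I*pi/7))*conj(exp(-6*I*pi/7)) + 1*(exp(2*I*pi/7))*conj(exp(4*I*pi/7))]
      = (1/7)[(1) + (exp(2*I*pi/7)) + (exp(4*I*pi/7)) + (exp(6*I*pi/7)) + (exp(-6*I*pi/7)) + (exp(-4*I*pi/7)) + (exp(-2*I*pi/7))] = 0/7 = 0
  <chi_3*chi_3, chi_6> = (1/7)[1*(1)*conj(1) + 1*(exp(-2*I*pi/7))*conj(exp(-2*I*pi/7)) + 1*(exp(-4*I*pi/7))*conj(exp(-4*I*pi/7)) + 1*(exp(-6*I*pi/7))*conj(exp(-6*I*pi/7)) + 1*(exp(6*I*pi/7))*conj(exp(6*I*pi/7)) + 1*(exp(4*I*pi/7))*conj(exp(4*I*pi/7)) + 1*(exp(2*I*pi/7))*conj(exp(2*I*pi/7))]
      = (1/7)[(1) + (1) + (1) + (1) + (1) + (1) + (1)] = 7/7 = 1
(Exp terms are combined using exp(i*s)*conj(exp(i*t)) = exp(i*(s-t)), and sums of them are collapsed using the identity that for every m > 1 the m distinct m-th roots of unity sum to 0, e.g. 1 + exp(2*I*pi/3) + exp(-2*I*pi/3) = 0.)
Hence the multiplicities are chi_6: 1. Dimension check: dim(chi_3)*dim(chi_3) = 1*1 = 1 and sum (mult * dim) = 1*1 = 1.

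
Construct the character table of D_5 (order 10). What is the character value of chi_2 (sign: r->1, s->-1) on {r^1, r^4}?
Conjugacy classes: {e} of size 1, {r^1, r^4} of size 2, {r^2, r^3} of size 2, {s, sr, ..., sr^4} of size 5.
Character table:
  irrep \ class              {e} (size 1)  {r^1, r^4} (size 2)  {r^2, r^3} (size 2)  {s, sr, ..., sr^4} (size 5)
  chi_1 (triv)               1             1                    1                    1                          
  chi_2 (sign: r->1, s->-1)  1             1                    1                    -1                         
  chi_3 (2d, j=1)            2             -1/2 + sqrt(5)/2     -sqrt(5)/2 - 1/2     0                          
  chi_4 (2d, j=2)            2             -sqrt(5)/2 - 1/2     -1/2 + sqrt(5)/2     0                          

Spot check: chi_2 (sign: r->1, s->-1) on {r^1, r^4} = 1.

Details: D_5 has order 2*5 = 10 with 4 conjugacy classes, hence 4 irreducibles. Sum of squared dims 1 + 1 + 4 + 4 = 10 = |G|. Linear characters come from the abelianisation; the 2-dimensional irreps have character r^k -> 2*cos(2*pi*j*k/5), reflections -> 0.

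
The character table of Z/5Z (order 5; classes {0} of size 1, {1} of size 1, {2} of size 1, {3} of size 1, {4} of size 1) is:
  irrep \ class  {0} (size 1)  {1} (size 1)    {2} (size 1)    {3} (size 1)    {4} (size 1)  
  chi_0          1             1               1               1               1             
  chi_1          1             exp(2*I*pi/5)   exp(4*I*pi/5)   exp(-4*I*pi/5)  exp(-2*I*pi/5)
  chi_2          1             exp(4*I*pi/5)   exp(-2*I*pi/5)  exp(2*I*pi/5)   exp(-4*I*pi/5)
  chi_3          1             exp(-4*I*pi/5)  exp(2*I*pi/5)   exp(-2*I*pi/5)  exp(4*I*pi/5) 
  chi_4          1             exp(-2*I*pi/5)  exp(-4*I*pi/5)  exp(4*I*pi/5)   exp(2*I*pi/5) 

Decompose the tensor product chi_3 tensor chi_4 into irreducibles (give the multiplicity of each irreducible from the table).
chi_3 tensor chi_4 = chi_2 (all other irreducibles have multiplicity 0).

Proof sketch: The character of a tensor product is the pointwise product (chi_3 * chi_4)(C) = chi_3(C) * chi_4(C):
  {0}: (1)*(1), {1}: (exp(-4*I*pi/5))*(exp(-2*I*pi/5)), {2}: (exp(2*I*pi/5))*(exp(-4*I*pi/5)), {3}: (exp(-2*I*pi/5))*(exp(4*I*pi/5)), {4}: (exp(4*I*pi/5))*(exp(2*I*pi/5))
so (chi_3 * chi_4) takes values
  {0} -> 1, {1} -> exp(4*I*pi/5), {2} -> exp(-2*I*pi/5), {3} -> exp(2*I*pi/5), {4} -> exp(-4*I*pi/5).
Now take the inner product of this character with each irreducible chi from the table, <chi_3*chi_4, chi> = (1/5) sum_C |C| (chi_3*chi_4)(C) conj(chi(C)):
  <chi_3*chi_4, chi_0> = (1/5)[1*(1)*conj(1) + 1*(exp(4*I*pi/5))*conj(1) + 1*(exp(-2*I*pi/5))*conj(1) + 1*(exp(2*I*pi/5))*conj(1) + 1*(exp(-4*I*pi/5))*conj(1)]
      = (1/5)[(1) + (exp(4*I*pi/5)) + (exp(-2*I*pi/5)) + (exp(2*I*pi/5)) + (exp(-4*I*pi/5))] = 0/5 = 0
  <chi_3*chi_4, chi_1> = (1/5)[1*(1)*conj(1) + 1*(exp(4*I*pi/5))*conj(exp(2*I*pi/5)) + 1*(exp(-2*I*pi/5))*conj(exp(4*I*pi/5)) + 1*(exp(2*I*pi/5))*conj(exp(-4*I*pi/5)) + 1*(exp(-4*I*pi/5))*conj(exp(-2*I*pi/5))]
      = (1/5)[(1) + (exp(2*I*pi/5)) + (exp(4*I*pi/5)) + (exp(-4*I*pi/5)) + (exp(-2*I*pi/5))] = 0/5 = 0
  <chi_3*chi_4, chi_2> = (1/5)[1*(1)*conj(1) + 1*(exp(4*I*pi/5))*conj(exp(4*I*pi/5)) + 1*(exp(-2*I*pi/5))*conj(exp(-2*I*pi/5)) + 1*(exp(2*I*pi/5))*conj(exp(2*I*pi/5)) + 1*(exp(-4*I*pi/5))*conj(exp(-4*I*pi/5))]
      = (1/5)[(1) + (1) + (1) + (1) + (1)] = 5/5 = 1
  <chi_3*chi_4, chi_3> = (1/5)[1*(1)*conj(1) + 1*(exp(4*I*pi/5))*conj(exp(-4*I*pi/5)) + 1*(exp(-2*I*pi/5))*conj(exp(2*I*pi/5)) + 1*(exp(2*I*pi/5))*conj(exp(-2*I*pi/5)) + 1*(exp(-4*I*pi/5))*conj(exp(4*I*pi/5))]
      = (1/5)[(1) + (exp(-2*I*pi/5)) + (exp(-4*I*pi/5)) + (exp(4*I*pi/5)) + (exp(2*I*pi/5))] = 0/5 = 0
  <chi_3*chi_4, chi_4> = (1/5)[1*(1)*conj(1) + 1*(exp(4*I*pi/5))*conj(exp(-2*I*pi/5)) + 1*(exp(-2*I*pi/5))*conj(exp(-4*I*pi/5)) + 1*(exp(2*I*pi/5))*conj(exp(4*I*pi/5)) + 1*(exp(-4*I*pi/5))*conj(exp(2*I*pi/5))]
      = (1/5)[(1) + (exp(-4*I*pi/5)) + (exp(2*I*pi/5)) + (exp(-2*I*pi/5)) + (exp(4*I*pi/5))] = 0/5 = 0
(Exp terms are combined using exp(i*s)*conj(exp(i*t)) = exp(i*(s-t)), and sums of them are collapsed using the identity that for every m > 1 the m distinct m-th roots of unity sum to 0, e.g. 1 + exp(2*I*pi/3) + exp(-2*I*pi/3) = 0.)
Hence the multiplicities are chi_2: 1. Dimension check: dim(chi_3)*dim(chi_4) = 1*1 = 1 and sum (mult * dim) = 1*1 = 1.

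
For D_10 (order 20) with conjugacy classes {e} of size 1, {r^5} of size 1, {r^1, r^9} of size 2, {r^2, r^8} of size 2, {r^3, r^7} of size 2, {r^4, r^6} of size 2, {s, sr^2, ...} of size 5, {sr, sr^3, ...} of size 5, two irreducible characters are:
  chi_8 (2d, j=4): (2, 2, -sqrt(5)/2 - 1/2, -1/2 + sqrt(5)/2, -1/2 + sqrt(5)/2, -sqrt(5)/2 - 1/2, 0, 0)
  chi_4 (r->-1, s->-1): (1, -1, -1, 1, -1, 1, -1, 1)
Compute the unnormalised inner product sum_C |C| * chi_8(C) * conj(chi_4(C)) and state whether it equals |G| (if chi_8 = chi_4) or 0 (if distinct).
Sum = 0; so <chi_8, chi_4> = 0 (distinct irreducibles are orthogonal).

Working: Compute term by term over conjugacy classes (|C| * chi_8(C) * conj(chi_4(C))):
  1*(2)*conj(1) + 1*(2)*conj(-1) + 2*(-sqrt(5)/2 - 1/2)*conj(-1) + 2*(-1/2 + sqrt(5)/2)*conj(1) + 2*(-1/2 + sqrt(5)/2)*conj(-1) + 2*(-sqrt(5)/2 - 1/2)*conj(1) + 5*(0)*conj(-1) + 5*(0)*conj(1)
  = (2) + (-2) + (1 + sqrt(5)) + (-1 + sqrt(5)) + (1 - sqrt(5)) + (-sqrt(5) - 1) + (0) + (0)
  = 0.
Dividing by |G| = 20 gives 0/20 = 0, matching the row-orthogonality relation <chi_8, chi_4> = [chi_8 = chi_4].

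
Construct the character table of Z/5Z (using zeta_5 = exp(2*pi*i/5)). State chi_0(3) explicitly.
Character table of Z/5Z (irreps indexed chi_0,...,chi_4 with chi_k(m) = zeta_5^(k*m), zeta_5 = exp(2*pi*i/5)):
  irrep \ class  {0} (size 1)  {1} (size 1)    {2} (size 1)    {3} (size 1)    {4} (size 1)  
  chi_0          1             1               1               1               1             
  chi_1          1             exp(2*I*pi/5)   exp(4*I*pi/5)   exp(-4*I*pi/5)  exp(-2*I*pi/5)
  chi_2          1             exp(4*I*pi/5)   exp(-2*I*pi/5)  exp(2*I*pi/5)   exp(-4*I*pi/5)
  chi_3          1             exp(-4*I*pi/5)  exp(2*I*pi/5)   exp(-2*I*pi/5)  exp(4*I*pi/5) 
  chi_4          1             exp(-2*I*pi/5)  exp(-4*I*pi/5)  exp(4*I*pi/5)   exp(2*I*pi/5) 

Spot check: chi_0(3) = zeta_5^(0*3) = zeta_5^0 = 1.

Proof sketch: Z/5Z is abelian, so all 5 irreducible complex representations are 1-dimensional. They are given by chi_k(m) = zeta_5^(k*m) for k = 0,...,4. Row orthogonality: sum_m chi_k(m) conj(chi_l(m)) = 5 * [k = l].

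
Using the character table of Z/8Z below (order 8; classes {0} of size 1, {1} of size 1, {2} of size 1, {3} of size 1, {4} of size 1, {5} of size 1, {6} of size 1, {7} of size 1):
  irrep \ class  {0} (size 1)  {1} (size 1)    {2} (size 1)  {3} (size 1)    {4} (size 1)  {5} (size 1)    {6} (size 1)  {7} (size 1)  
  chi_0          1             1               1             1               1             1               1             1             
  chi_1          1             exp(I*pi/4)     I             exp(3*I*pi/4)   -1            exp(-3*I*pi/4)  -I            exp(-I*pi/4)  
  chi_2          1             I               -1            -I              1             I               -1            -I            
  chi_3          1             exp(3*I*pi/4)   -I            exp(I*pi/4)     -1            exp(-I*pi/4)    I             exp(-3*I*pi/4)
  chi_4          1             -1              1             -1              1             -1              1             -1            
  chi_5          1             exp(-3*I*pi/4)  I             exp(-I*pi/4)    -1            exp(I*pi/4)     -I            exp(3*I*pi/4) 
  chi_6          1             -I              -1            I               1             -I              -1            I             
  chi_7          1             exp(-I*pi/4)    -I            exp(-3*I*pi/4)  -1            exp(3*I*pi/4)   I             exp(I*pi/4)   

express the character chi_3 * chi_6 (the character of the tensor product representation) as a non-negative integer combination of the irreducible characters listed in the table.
chi_3 tensor chi_6 = chi_1 (all other irreducibles have multiplicity 0).

Argument: The character of a tensor product is the pointwise product (chi_3 * chi_6)(C) = chi_3(C) * chi_6(C):
  {0}: (1)*(1), {1}: (exp(3*I*pi/4))*(-I), {2}: (-I)*(-1), {3}: (exp(I*pi/4))*(I), {4}: (-1)*(1), {5}: (exp(-I*pi/4))*(-I), {6}: (I)*(-1), {7}: (exp(-3*I*pi/4))*(I)
so (chi_3 * chi_6) takes values
  {0} -> 1, {1} -> -exp(-3*I*pi/4), {2} -> I, {3} -> exp(3*I*pi/4), {4} -> -1, {5} -> -exp(I*pi/4), {6} -> -I, {7} -> exp(-I*pi/4).
Now take the inner product of this character with each irreducible chi from the table, <chi_3*chi_6, chi> = (1/8) sum_C |C| (chi_3*chi_6)(C) conj(chi(C)):
  <chi_3*chi_6, chi_0> = (1/8)[1*(1)*conj(1) + 1*(-exp(-3*I*pi/4))*conj(1) + 1*(I)*conj(1) + 1*(exp(3*I*pi/4))*conj(1) + 1*(-1)*conj(1) + 1*(-exp(I*pi/4))*conj(1) + 1*(-I)*conj(1) + 1*(exp(-I*pi/4))*conj(1)]
      = (1/8)[(1) + (-exp(-3*I*pi/4)) + (I) + (exp(3*I*pi/4)) + (-1) + (-exp(I*pi/4)) + (-I) + (exp(-I*pi/4))] = 0/8 = 0
  <chi_3*chi_6, chi_1> = (1/8)[1*(1)*conj(1) + 1*(-exp(-3*I*pi/4))*conj(exp(I*pi/4)) + 1*(I)*conj(I) + 1*(exp(3*I*pi/4))*conj(exp(3*I*pi/4)) + 1*(-1)*conj(-1) + 1*(-exp(I*pi/4))*conj(exp(-3*I*pi/4)) + 1*(-I)*conj(-I) + 1*(exp(-I*pi/4))*conj(exp(-I*pi/4))]
      = (1/8)[(1) + (1) + (1) + (1) + (1) + (1) + (1) + (1)] = 8/8 = 1
  <chi_3*chi_6, chi_2> = (1/8)[1*(1)*conj(1) + 1*(-exp(-3*I*pi/4))*conj(I) + 1*(I)*conj(-1) + 1*(exp(3*I*pi/4))*conj(-I) + 1*(-1)*conj(1) + 1*(-exp(I*pi/4))*conj(I) + 1*(-I)*conj(-1) + 1*(exp(-I*pi/4))*conj(-I)]
      = (1/8)[(1) + (exp(-I*pi/4)) + (-I) + (exp(-3*I*pi/4)) + (-1) + (exp(3*I*pi/4)) + (I) + (exp(I*pi/4))] = 0/8 = 0
  <chi_3*chi_6, chi_3> = (1/8)[1*(1)*conj(1) + 1*(-exp(-3*I*pi/4))*conj(exp(3*I*pi/4)) + 1*(I)*conj(-I) + 1*(exp(3*I*pi/4))*conj(exp(I*pi/4)) + 1*(-1)*conj(-1) + 1*(-exp(I*pi/4))*conj(exp(-I*pi/4)) + 1*(-I)*conj(I) + 1*(exp(-I*pi/4))*conj(exp(-3*I*pi/4))]
      = (1/8)[(1) + (-I) + (-1) + (I) + (1) + (-I) + (-1) + (I)] = 0/8 = 0
  <chi_3*chi_6, chi_4> = (1/8)[1*(1)*conj(1) + 1*(-exp(-3*I*pi/4))*conj(-1) + 1*(I)*conj(1) + 1*(exp(3*I*pi/4))*conj(-1) + 1*(-1)*conj(1) + 1*(-exp(I*pi/4))*conj(-1) + 1*(-I)*conj(1) + 1*(exp(-I*pi/4))*conj(-1)]
      = (1/8)[(1) + (exp(-3*I*pi/4)) + (I) + (-exp(3*I*pi/4)) + (-1) + (exp(I*pi/4)) + (-I) + (-exp(-I*pi/4))] = 0/8 = 0
  <chi_3*chi_6, chi_5> = (1/8)[1*(1)*conj(1) + 1*(-exp(-3*I*pi/4))*conj(exp(-3*I*pi/4)) + 1*(I)*conj(I) + 1*(exp(3*I*pi/4))*conj(exp(-I*pi/4)) + 1*(-1)*conj(-1) + 1*(-exp(I*pi/4))*conj(exp(I*pi/4)) + 1*(-I)*conj(-I) + 1*(exp(-I*pi/4))*conj(exp(3*I*pi/4))]
      = (1/8)[(1) + (-1) + (1) + (-1) + (1) + (-1) + (1) + (-1)] = 0/8 = 0
  <chi_3*chi_6, chi_6> = (1/8)[1*(1)*conj(1) + 1*(-exp(-3*I*pi/4))*conj(-I) + 1*(I)*conj(-1) + 1*(exp(3*I*pi/4))*conj(I) + 1*(-1)*conj(1) + 1*(-exp(I*pi/4))*conj(-I) + 1*(-I)*conj(-1) + 1*(exp(-I*pi/4))*conj(I)]
      = (1/8)[(1) + (-exp(-I*pi/4)) + (-I) + (-exp(-3*I*pi/4)) + (-1) + (-exp(3*I*pi/4)) + (I) + (-exp(I*pi/4))] = 0/8 = 0
  <chi_3*chi_6, chi_7> = (1/8)[1*(1)*conj(1) + 1*(-exp(-3*I*pi/4))*conj(exp(-I*pi/4)) + 1*(I)*conj(-I) + 1*(exp(3*I*pi/4))*conj(exp(-3*I*pi/4)) + 1*(-1)*conj(-1) + 1*(-exp(I*pi/4))*conj(exp(3*I*pi/4)) + 1*(-I)*conj(I) + 1*(exp(-I*pi/4))*conj(exp(I*pi/4))]
      = (1/8)[(1) + (I) + (-1) + (-I) + (1) + (I) + (-1) + (-I)] = 0/8 = 0
(Exp terms are combined using exp(i*s)*conj(exp(i*t)) = exp(i*(s-t)), and sums of them are collapsed using the identity that for every m > 1 the m distinct m-th roots of unity sum to 0, e.g. 1 + exp(2*I*pi/3) + exp(-2*I*pi/3) = 0.)
Hence the multiplicities are chi_1: 1. Dimension check: dim(chi_3)*dim(chi_6) = 1*1 = 1 and sum (mult * dim) = 1*1 = 1.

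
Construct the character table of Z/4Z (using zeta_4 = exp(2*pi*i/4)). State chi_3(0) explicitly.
Character table of Z/4Z (irreps indexed chi_0,...,chi_3 with chi_k(m) = zeta_4^(k*m), zeta_4 = exp(2*pi*i/4)):
  irrep \ class  {0} (size 1)  {1} (size 1)  {2} (size 1)  {3} (size 1)
  chi_0          1             1             1             1           
  chi_1          1             I             -1            -I          
  chi_2          1             -1            1             -1          
  chi_3          1             -I            -1            I           

Spot check: chi_3(0) = zeta_4^(3*0) = zeta_4^0 = 1.

Derivation: Z/4Z is abelian, so all 4 irreducible complex representations are 1-dimensional. They are given by chi_k(m) = zeta_4^(k*m) for k = 0,...,3. Row orthogonality: sum_m chi_k(m) conj(chi_l(m)) = 4 * [k = l].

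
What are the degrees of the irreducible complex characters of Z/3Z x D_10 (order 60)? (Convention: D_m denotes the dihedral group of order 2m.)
Dimensions: 1, 1, 1, 1, 1, 1, 1, 1, 1, 1, 1, 1, 2, 2, 2, 2, 2, 2, 2, 2, 2, 2, 2, 2

Derivation: There are 24 irreducibles (= number of conjugacy classes). Their dimensions d_i satisfy sum d_i^2 = |G| = 60: 1 + 1 + 1 + 1 + 1 + 1 + 1 + 1 + 1 + 1 + 1 + 1 + 4 + 4 + 4 + 4 + 4 + 4 + 4 + 4 + 4 + 4 + 4 + 4 = 60. (For the product with Z/3Z: each of the 3 1-dim characters of Z/3Z tensors with each irrep of D_10, giving 3 copies of each D_10-dimension.)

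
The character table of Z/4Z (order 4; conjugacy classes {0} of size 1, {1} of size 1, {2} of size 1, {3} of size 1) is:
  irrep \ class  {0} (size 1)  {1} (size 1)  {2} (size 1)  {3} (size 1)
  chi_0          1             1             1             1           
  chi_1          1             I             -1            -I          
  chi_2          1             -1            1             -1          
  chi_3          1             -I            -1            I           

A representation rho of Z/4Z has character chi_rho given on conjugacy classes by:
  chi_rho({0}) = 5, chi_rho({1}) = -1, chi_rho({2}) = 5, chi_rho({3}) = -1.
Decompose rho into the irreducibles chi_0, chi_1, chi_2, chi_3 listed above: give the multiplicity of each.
Multiplicities: chi_0: 2, chi_1: 0, chi_2: 3, chi_3: 0.

Justification: Use <chi_rho, chi> = (1/|G|) sum_C |C| * chi_rho(C) * conj(chi(C)) with |G| = 4 for each irreducible chi in the table:
  <chi_rho, chi_0> = (1/4)[1*(5)*conj(1) + 1*(-1)*conj(1) + 1*(5)*conj(1) + 1*(-1)*conj(1)]
      = (1/4)[(5) + (-1) + (5) + (-1)] = 8/4 = 2
  <chi_rho, chi_1> = (1/4)[1*(5)*conj(1) + 1*(-1)*conj(I) + 1*(5)*conj(-1) + 1*(-1)*conj(-I)]
      = (1/4)[(5) + (I) + (-5) + (-I)] = 0/4 = 0
  <chi_rho, chi_2> = (1/4)[1*(5)*conj(1) + 1*(-1)*conj(-1) + 1*(5)*conj(1) + 1*(-1)*conj(-1)]
      = (1/4)[(5) + (1) + (5) + (1)] = 12/4 = 3
  <chi_rho, chi_3> = (1/4)[1*(5)*conj(1) + 1*(-1)*conj(-I) + 1*(5)*conj(-1) + 1*(-1)*conj(I)]
      = (1/4)[(5) + (-I) + (-5) + (I)] = 0/4 = 0
(Exp terms are combined using exp(i*s)*conj(exp(i*t)) = exp(i*(s-t)), and sums of them are collapsed using the identity that for every m > 1 the m distinct m-th roots of unity sum to 0, e.g. 1 + exp(2*I*pi/3) + exp(-2*I*pi/3) = 0.)
Dimension check: dim(rho) = sum (mult * dim) = 2*1 + 0*1 + 3*1 + 0*1 = 5 = chi_rho(e) = 5.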